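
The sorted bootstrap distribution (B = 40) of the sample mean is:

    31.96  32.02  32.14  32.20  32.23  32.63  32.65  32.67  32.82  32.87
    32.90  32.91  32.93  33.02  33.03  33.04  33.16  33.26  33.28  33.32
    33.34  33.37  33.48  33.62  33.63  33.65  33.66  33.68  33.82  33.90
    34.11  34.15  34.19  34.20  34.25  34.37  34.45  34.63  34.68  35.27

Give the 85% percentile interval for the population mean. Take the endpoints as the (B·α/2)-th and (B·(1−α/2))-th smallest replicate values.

(32.14, 34.45)

α = 0.15; lower rank = 40 × 0.075 = 3; upper rank = 40 × 0.925 = 37.
The 3rd smallest replicate is 32.14; the 37th is 34.45.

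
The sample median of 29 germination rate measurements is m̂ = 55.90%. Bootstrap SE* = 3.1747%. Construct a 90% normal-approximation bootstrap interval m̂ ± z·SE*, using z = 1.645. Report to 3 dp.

Margin = 1.645 × 3.1747 = 5.2224
Interval: 55.90 ± 5.2224

(50.678, 61.122)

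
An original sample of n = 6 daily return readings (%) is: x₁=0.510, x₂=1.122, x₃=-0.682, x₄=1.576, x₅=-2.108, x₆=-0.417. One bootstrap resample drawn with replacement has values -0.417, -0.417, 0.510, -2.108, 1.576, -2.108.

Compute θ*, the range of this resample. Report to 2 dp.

θ* = 3.68

Range = 1.576 − -2.108 = 3.68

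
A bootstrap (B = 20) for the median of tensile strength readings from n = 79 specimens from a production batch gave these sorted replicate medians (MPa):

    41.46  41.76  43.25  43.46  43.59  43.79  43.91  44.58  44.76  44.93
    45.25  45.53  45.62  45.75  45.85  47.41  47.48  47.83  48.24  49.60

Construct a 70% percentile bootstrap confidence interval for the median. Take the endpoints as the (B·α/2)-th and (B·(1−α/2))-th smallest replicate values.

(43.25, 47.48)

α = 0.30; lower rank = 20 × 0.150 = 3; upper rank = 20 × 0.850 = 17.
The 3rd smallest replicate is 43.25; the 17th is 47.48.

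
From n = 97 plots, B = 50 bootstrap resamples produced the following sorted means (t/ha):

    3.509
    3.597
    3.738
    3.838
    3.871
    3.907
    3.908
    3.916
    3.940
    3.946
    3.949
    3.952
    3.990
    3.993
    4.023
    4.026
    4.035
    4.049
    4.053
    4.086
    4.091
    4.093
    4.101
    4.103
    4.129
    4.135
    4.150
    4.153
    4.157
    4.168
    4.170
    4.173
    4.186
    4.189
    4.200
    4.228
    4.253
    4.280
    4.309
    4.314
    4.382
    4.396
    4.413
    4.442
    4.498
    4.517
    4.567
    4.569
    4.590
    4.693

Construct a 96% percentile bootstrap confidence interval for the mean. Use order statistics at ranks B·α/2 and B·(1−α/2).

(3.509, 4.590)

α = 0.04; lower rank = 50 × 0.020 = 1; upper rank = 50 × 0.980 = 49.
The 1st smallest replicate is 3.509; the 49th is 4.590.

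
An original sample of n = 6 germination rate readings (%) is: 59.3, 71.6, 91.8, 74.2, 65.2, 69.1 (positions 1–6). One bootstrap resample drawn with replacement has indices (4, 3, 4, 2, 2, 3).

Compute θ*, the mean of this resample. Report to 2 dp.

θ* = 79.20

Resample values: 74.2, 91.8, 74.2, 71.6, 71.6, 91.8.
Mean = (74.2 + 91.8 + 74.2 + 71.6 + 71.6 + 91.8) / 6 = 475.20 / 6 = 79.20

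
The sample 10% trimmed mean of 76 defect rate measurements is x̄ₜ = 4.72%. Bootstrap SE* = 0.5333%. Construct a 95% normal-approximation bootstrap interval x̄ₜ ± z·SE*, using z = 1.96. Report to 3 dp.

(3.675, 5.765)

Margin = 1.96 × 0.5333 = 1.0453
Interval: 4.72 ± 1.0453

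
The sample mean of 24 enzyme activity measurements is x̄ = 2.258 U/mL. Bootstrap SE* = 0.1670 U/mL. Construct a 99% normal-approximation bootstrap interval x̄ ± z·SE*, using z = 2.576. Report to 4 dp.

Margin = 2.576 × 0.1670 = 0.43019
Interval: 2.258 ± 0.43019

(1.8278, 2.6882)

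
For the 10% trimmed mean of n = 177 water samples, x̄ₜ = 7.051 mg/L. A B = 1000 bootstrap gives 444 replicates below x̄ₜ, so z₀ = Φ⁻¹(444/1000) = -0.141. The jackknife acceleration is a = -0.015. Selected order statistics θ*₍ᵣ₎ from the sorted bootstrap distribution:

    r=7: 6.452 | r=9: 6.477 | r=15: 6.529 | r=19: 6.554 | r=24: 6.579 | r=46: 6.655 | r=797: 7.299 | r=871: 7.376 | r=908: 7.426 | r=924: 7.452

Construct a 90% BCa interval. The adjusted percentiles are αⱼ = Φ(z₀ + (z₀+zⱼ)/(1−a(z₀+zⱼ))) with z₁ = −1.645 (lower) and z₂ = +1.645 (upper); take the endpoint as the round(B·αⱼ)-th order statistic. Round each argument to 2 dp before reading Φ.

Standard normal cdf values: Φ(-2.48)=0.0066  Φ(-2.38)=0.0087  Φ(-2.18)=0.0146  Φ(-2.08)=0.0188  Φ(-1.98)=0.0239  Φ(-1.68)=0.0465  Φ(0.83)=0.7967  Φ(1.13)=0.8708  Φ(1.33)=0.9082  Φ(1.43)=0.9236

(6.579, 7.426)

Lower: z₀ + z₁ = -0.141 + (-1.645) = -1.786; 1 − a(z₀+z₁) = 1 − (-0.015)(-1.786) = 0.9732; argument = -0.141 + (-1.786)/0.9732 = -1.9762 → -1.98.
α₁ = Φ(-1.98) = 0.0239; rank = round(1000 × 0.0239) = 24; θ*₍24₎ = 6.579.
Upper: z₀ + z₂ = 1.504; 1 − a(z₀+z₂) = 1.0226; argument = 1.3298 → 1.33; α₂ = 0.9082; rank = 908; θ*₍908₎ = 7.426.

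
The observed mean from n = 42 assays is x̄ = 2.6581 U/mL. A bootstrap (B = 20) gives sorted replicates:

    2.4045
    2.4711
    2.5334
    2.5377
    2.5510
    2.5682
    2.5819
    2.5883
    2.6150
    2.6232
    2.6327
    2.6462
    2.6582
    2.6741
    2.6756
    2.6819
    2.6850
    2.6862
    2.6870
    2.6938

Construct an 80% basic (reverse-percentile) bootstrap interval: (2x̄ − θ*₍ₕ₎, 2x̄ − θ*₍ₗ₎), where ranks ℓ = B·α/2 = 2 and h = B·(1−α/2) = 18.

Percentile endpoints at ranks 2 and 18: θ*₍2₎ = 2.4711, θ*₍18₎ = 2.6862.
Basic interval reflects these around x̄:
  lower = 2 × 2.6581 − 2.6862 = 2.6300
  upper = 2 × 2.6581 − 2.4711 = 2.8451

(2.6300, 2.8451)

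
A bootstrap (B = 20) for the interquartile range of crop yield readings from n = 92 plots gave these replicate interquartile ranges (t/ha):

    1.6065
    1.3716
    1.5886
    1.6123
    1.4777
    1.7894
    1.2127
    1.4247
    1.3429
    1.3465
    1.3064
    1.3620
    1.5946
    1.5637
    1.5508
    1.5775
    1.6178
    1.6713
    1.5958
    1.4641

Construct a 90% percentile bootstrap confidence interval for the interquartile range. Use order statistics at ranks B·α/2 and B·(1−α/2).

(1.2127, 1.6713)

Sorted replicates: 1.2127, 1.3064, 1.3429, 1.3465, 1.3620, 1.3716, 1.4247, 1.4641, 1.4777, 1.5508, 1.5637, 1.5775, 1.5886, 1.5946, 1.5958, 1.6065, 1.6123, 1.6178, 1.6713, 1.7894
α = 0.10; lower rank = 20 × 0.050 = 1; upper rank = 20 × 0.950 = 19.
The 1st smallest replicate is 1.2127; the 19th is 1.6713.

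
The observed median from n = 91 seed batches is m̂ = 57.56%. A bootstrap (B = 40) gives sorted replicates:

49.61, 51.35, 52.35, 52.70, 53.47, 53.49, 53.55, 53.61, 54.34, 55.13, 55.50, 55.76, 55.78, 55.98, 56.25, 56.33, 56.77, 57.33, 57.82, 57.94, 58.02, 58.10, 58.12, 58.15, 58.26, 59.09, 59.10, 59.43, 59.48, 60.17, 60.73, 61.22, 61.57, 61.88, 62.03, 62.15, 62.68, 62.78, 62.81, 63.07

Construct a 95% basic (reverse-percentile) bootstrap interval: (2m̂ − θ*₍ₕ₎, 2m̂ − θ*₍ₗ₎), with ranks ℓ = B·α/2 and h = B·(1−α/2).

Percentile endpoints at ranks 1 and 39: θ*₍1₎ = 49.61, θ*₍39₎ = 62.81.
Basic interval reflects these around m̂:
  lower = 2 × 57.56 − 62.81 = 52.31
  upper = 2 × 57.56 − 49.61 = 65.51

(52.31, 65.51)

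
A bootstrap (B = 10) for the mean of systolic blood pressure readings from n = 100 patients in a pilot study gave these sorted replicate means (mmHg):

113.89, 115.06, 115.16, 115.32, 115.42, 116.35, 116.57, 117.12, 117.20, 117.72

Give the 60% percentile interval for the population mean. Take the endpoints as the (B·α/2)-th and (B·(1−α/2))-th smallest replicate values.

α = 0.40; lower rank = 10 × 0.200 = 2; upper rank = 10 × 0.800 = 8.
The 2nd smallest replicate is 115.06; the 8th is 117.12.

(115.06, 117.12)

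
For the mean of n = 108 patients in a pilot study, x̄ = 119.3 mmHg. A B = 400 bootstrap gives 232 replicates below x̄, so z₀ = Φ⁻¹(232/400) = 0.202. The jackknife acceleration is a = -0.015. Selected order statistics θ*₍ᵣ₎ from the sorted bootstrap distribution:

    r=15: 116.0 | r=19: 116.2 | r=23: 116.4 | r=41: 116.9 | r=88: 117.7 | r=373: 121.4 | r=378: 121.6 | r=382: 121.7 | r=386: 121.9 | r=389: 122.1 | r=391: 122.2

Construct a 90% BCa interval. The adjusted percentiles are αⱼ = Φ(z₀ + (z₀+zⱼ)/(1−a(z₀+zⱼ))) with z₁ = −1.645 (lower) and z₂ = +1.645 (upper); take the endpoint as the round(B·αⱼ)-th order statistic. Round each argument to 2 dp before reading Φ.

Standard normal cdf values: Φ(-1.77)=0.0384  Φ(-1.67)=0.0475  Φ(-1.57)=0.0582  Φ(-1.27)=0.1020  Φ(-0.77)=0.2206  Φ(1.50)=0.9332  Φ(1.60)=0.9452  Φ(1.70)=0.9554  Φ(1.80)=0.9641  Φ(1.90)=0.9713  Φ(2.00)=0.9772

(116.9, 122.2)

Lower: z₀ + z₁ = 0.202 + (-1.645) = -1.443; 1 − a(z₀+z₁) = 1 − (-0.015)(-1.443) = 0.9784; argument = 0.202 + (-1.443)/0.9784 = -1.2729 → -1.27.
α₁ = Φ(-1.27) = 0.1020; rank = round(400 × 0.1020) = 41; θ*₍41₎ = 116.9.
Upper: z₀ + z₂ = 1.847; 1 − a(z₀+z₂) = 1.0277; argument = 1.9992 → 2.00; α₂ = 0.9772; rank = 391; θ*₍391₎ = 122.2.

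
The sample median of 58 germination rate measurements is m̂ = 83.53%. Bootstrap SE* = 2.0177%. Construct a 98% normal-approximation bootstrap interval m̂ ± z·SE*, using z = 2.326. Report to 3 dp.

Margin = 2.326 × 2.0177 = 4.6932
Interval: 83.53 ± 4.6932

(78.837, 88.223)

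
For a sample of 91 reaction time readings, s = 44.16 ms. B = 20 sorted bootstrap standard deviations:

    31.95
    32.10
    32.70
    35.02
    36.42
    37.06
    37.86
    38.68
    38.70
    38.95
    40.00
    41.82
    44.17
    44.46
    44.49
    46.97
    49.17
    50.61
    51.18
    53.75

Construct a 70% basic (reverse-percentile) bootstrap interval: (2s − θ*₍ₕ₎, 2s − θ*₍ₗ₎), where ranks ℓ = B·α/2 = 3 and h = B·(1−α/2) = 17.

(39.15, 55.62)

Percentile endpoints at ranks 3 and 17: θ*₍3₎ = 32.70, θ*₍17₎ = 49.17.
Basic interval reflects these around s:
  lower = 2 × 44.16 − 49.17 = 39.15
  upper = 2 × 44.16 − 32.70 = 55.62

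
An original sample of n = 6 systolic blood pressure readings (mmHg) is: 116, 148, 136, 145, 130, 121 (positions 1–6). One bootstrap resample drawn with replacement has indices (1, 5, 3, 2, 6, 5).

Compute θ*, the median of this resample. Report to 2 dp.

θ* = 130.00

Resample values: 116, 130, 136, 148, 121, 130.
Sorted: 116, 121, 130, 130, 136, 148
Median = average of the two middle values = 130.00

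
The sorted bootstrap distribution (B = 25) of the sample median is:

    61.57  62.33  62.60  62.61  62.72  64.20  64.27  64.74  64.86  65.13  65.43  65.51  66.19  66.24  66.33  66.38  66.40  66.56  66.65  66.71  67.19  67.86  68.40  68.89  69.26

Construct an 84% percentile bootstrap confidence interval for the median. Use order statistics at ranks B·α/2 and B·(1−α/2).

α = 0.16; lower rank = 25 × 0.080 = 2; upper rank = 25 × 0.920 = 23.
The 2nd smallest replicate is 62.33; the 23rd is 68.40.

(62.33, 68.40)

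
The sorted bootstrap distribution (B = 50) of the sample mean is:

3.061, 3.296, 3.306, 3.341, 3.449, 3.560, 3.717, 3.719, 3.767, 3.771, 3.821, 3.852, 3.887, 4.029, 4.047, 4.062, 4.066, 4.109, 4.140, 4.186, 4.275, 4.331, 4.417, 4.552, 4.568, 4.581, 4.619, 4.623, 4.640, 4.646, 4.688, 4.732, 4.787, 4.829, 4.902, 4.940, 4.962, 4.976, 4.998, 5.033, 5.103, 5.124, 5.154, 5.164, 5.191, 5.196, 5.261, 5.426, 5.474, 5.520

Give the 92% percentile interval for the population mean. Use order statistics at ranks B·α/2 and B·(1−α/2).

α = 0.08; lower rank = 50 × 0.040 = 2; upper rank = 50 × 0.960 = 48.
The 2nd smallest replicate is 3.296; the 48th is 5.426.

(3.296, 5.426)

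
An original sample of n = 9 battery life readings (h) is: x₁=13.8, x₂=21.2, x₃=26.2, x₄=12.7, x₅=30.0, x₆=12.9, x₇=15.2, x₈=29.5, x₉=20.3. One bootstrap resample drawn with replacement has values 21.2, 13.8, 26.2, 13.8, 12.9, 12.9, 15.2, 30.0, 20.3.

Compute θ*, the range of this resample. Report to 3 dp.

Range = 30.0 − 12.9 = 17.100

θ* = 17.100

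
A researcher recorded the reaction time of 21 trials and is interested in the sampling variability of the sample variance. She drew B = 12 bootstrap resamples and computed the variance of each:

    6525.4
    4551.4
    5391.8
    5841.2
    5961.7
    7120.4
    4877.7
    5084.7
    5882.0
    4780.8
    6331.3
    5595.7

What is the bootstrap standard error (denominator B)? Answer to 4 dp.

Bootstrap SE is the standard deviation of the 12 replicate variances.
Mean of replicates: (6525.4 + 4551.4 + 5391.8 + 5841.2 + 5961.7 + 7120.4 + 4877.7 + 5084.7 + 5882.0 + 4780.8 + 6331.3 + 5595.7) / 12 = 67944.10000 / 12 = 5662.00833
Sum of squared deviations: (+863.39167)² + (−1110.60833)² + (−270.20833)² + (+179.19167)² + (+299.69167)² + (+1458.39167)² + (−784.30833)² + (−577.30833)² + (+219.99167)² + (−881.20833)² + (+669.29167)² + (−66.30833)² = 6526436.64917
Variance = 6526436.64917 / 12 = 543869.72076
SE* = √543869.72076

SE* = 737.4752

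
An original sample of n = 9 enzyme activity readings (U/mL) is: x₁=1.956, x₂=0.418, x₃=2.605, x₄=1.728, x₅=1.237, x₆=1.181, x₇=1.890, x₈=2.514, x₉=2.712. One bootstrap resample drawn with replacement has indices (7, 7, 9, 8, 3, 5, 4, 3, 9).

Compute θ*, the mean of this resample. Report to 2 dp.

θ* = 2.21

Resample values: 1.890, 1.890, 2.712, 2.514, 2.605, 1.237, 1.728, 2.605, 2.712.
Mean = (1.890 + 1.890 + 2.712 + 2.514 + 2.605 + 1.237 + 1.728 + 2.605 + 2.712) / 9 = 19.8930 / 9 = 2.21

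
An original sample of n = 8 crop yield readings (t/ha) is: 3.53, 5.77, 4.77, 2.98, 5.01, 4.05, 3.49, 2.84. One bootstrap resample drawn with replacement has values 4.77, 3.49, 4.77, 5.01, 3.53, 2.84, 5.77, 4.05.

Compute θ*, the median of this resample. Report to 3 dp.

θ* = 4.410

Sorted: 2.84, 3.49, 3.53, 4.05, 4.77, 4.77, 5.01, 5.77
Median = average of the two middle values = 4.410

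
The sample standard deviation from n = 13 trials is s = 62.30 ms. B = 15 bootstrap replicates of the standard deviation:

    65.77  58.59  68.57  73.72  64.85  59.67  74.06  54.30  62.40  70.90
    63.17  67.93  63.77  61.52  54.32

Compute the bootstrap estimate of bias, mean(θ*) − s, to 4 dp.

mean(θ*) = (65.77 + 58.59 + 68.57 + 73.72 + 64.85 + 59.67 + 74.06 + 54.30 + 62.40 + 70.90 + 63.17 + 67.93 + 63.77 + 61.52 + 54.32) / 15 = 64.23600
bias = 64.23600 − 62.30

bias = +1.9360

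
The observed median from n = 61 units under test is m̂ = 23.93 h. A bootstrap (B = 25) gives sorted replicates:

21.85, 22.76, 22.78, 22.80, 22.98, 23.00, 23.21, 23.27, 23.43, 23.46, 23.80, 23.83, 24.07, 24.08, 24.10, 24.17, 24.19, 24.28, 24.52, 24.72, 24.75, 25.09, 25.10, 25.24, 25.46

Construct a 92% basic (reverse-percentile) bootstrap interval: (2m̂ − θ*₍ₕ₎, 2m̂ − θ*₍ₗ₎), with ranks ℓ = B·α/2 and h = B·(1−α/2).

Percentile endpoints at ranks 1 and 24: θ*₍1₎ = 21.85, θ*₍24₎ = 25.24.
Basic interval reflects these around m̂:
  lower = 2 × 23.93 − 25.24 = 22.62
  upper = 2 × 23.93 − 21.85 = 26.01

(22.62, 26.01)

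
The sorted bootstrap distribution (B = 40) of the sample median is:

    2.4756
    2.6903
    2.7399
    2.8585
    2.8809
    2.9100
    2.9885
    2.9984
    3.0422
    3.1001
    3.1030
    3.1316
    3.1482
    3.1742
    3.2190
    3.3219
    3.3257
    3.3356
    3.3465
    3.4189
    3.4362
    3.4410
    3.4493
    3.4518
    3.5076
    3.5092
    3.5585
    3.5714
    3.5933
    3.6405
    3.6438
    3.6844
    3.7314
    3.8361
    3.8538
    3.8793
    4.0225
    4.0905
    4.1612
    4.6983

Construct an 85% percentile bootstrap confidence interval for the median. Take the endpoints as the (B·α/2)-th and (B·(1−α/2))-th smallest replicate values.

(2.7399, 4.0225)

α = 0.15; lower rank = 40 × 0.075 = 3; upper rank = 40 × 0.925 = 37.
The 3rd smallest replicate is 2.7399; the 37th is 4.0225.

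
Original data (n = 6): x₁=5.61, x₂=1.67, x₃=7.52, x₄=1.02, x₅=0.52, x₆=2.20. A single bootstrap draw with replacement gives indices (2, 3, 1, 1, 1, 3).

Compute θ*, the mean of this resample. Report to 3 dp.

θ* = 5.590

Resample values: 1.67, 7.52, 5.61, 5.61, 5.61, 7.52.
Mean = (1.67 + 7.52 + 5.61 + 5.61 + 5.61 + 7.52) / 6 = 33.540 / 6 = 5.590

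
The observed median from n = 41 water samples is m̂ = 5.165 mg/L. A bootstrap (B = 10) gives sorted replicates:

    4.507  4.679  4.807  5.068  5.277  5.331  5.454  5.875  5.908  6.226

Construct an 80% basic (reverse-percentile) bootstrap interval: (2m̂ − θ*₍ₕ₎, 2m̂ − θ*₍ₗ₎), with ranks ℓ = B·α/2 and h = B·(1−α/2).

Percentile endpoints at ranks 1 and 9: θ*₍1₎ = 4.507, θ*₍9₎ = 5.908.
Basic interval reflects these around m̂:
  lower = 2 × 5.165 − 5.908 = 4.422
  upper = 2 × 5.165 − 4.507 = 5.823

(4.422, 5.823)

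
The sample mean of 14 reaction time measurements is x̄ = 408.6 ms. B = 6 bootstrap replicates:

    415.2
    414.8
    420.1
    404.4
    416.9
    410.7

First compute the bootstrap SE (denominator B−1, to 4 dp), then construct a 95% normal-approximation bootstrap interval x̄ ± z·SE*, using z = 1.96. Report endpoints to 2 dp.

(397.86, 419.34)

Mean of replicates = 413.6833; sum of squared deviations = 150.1483; SE* = √(150.1483/5) = 5.4799
Margin = 1.96 × 5.4799 = 10.741
Interval: 408.6 ± 10.741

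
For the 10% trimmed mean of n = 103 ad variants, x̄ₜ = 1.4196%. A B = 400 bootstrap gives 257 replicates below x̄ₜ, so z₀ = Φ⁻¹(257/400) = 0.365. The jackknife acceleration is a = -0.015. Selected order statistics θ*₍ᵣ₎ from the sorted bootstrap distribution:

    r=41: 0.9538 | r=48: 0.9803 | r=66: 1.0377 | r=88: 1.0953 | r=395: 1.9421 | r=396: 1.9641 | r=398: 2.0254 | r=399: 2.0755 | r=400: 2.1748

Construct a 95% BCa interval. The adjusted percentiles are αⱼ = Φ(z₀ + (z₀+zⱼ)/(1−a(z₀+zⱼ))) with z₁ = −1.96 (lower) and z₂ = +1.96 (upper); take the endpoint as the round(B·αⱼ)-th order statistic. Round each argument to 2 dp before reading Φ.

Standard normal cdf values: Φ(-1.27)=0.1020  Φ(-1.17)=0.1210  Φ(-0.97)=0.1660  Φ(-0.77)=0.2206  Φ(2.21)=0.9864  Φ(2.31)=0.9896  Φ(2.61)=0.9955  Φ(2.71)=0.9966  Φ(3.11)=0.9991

(0.9538, 2.0254)

Lower: z₀ + z₁ = 0.365 + (-1.960) = -1.595; 1 − a(z₀+z₁) = 1 − (-0.015)(-1.595) = 0.9761; argument = 0.365 + (-1.595)/0.9761 = -1.2691 → -1.27.
α₁ = Φ(-1.27) = 0.1020; rank = round(400 × 0.1020) = 41; θ*₍41₎ = 0.9538.
Upper: z₀ + z₂ = 2.325; 1 − a(z₀+z₂) = 1.0349; argument = 2.6116 → 2.61; α₂ = 0.9955; rank = 398; θ*₍398₎ = 2.0254.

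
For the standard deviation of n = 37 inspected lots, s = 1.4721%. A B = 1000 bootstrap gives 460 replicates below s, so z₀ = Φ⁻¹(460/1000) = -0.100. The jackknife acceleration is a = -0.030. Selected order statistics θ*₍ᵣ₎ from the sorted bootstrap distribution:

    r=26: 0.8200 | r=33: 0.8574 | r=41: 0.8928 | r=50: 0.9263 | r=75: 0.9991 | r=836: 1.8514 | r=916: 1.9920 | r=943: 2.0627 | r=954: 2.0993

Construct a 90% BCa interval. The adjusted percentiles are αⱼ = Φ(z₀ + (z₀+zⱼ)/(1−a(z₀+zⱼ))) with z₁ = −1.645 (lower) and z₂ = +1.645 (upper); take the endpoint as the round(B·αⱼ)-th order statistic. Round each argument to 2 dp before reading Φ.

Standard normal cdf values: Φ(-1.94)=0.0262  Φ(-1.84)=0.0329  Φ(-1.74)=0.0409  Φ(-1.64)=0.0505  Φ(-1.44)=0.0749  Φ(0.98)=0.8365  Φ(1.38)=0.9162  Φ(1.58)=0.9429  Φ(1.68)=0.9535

Lower: z₀ + z₁ = -0.100 + (-1.645) = -1.745; 1 − a(z₀+z₁) = 1 − (-0.030)(-1.745) = 0.9476; argument = -0.100 + (-1.745)/0.9476 = -1.9414 → -1.94.
α₁ = Φ(-1.94) = 0.0262; rank = round(1000 × 0.0262) = 26; θ*₍26₎ = 0.8200.
Upper: z₀ + z₂ = 1.545; 1 − a(z₀+z₂) = 1.0463; argument = 1.3766 → 1.38; α₂ = 0.9162; rank = 916; θ*₍916₎ = 1.9920.

(0.8200, 1.9920)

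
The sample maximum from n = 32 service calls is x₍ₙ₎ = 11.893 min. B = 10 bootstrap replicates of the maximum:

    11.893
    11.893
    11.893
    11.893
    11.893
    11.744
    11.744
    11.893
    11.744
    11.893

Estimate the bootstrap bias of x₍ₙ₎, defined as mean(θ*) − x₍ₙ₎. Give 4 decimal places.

mean(θ*) = (11.893 + 11.893 + 11.893 + 11.893 + 11.893 + 11.744 + 11.744 + 11.893 + 11.744 + 11.893) / 10 = 11.84830
bias = 11.84830 − 11.893

bias = −0.0447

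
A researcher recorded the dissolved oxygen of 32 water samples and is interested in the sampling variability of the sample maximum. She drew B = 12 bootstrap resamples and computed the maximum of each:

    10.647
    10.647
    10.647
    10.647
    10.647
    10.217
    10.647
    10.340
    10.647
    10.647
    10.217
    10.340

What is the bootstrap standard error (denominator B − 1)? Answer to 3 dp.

Bootstrap SE is the standard deviation of the 12 replicate maximums.
Mean of replicates: (10.647 + 10.647 + 10.647 + 10.647 + 10.647 + 10.217 + 10.647 + 10.340 + 10.647 + 10.647 + 10.217 + 10.340) / 12 = 126.2900 / 12 = 10.5242
Sum of squared deviations: (+0.1228)² + (+0.1228)² + (+0.1228)² + (+0.1228)² + (+0.1228)² + (−0.3072)² + (+0.1228)² + (−0.1842)² + (+0.1228)² + (+0.1228)² + (−0.3072)² + (−0.1842)² = 0.3772
Variance = 0.3772 / 11 = 0.0343
SE* = √0.0343

SE* = 0.185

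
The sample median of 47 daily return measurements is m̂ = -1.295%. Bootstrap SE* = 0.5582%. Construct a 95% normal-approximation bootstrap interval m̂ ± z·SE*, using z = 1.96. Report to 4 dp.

(-2.3891, -0.2009)

Margin = 1.96 × 0.5582 = 1.09407
Interval: -1.295 ± 1.09407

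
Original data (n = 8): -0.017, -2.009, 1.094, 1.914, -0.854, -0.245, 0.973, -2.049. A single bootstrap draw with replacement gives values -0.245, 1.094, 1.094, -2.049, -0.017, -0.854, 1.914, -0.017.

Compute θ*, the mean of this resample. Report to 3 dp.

Mean = ((-0.245) + 1.094 + 1.094 + (-2.049) + (-0.017) + (-0.854) + 1.914 + (-0.017)) / 8 = 0.9200 / 8 = 0.115

θ* = 0.115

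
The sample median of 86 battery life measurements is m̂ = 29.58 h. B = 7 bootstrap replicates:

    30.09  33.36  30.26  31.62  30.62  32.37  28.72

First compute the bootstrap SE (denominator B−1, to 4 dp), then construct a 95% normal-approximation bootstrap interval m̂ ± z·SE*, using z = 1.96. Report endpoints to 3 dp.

Mean of replicates = 31.0057; sum of squared deviations = 14.5492; SE* = √(14.5492/6) = 1.5572
Margin = 1.96 × 1.5572 = 3.0521
Interval: 29.58 ± 3.0521

(26.528, 32.632)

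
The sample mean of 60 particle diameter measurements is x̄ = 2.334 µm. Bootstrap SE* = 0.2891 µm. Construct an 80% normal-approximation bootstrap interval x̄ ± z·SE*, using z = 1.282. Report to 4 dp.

Margin = 1.282 × 0.2891 = 0.37063
Interval: 2.334 ± 0.37063

(1.9634, 2.7046)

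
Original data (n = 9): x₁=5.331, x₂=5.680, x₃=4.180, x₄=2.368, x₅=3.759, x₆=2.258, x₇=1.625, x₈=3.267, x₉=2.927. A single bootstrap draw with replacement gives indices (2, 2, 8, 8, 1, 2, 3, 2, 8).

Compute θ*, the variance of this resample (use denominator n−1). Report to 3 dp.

Resample values: 5.680, 5.680, 3.267, 3.267, 5.331, 5.680, 4.180, 5.680, 3.267.
Mean = 4.6702; sum of squared deviations = 10.6626
s² = 10.6626 / 8 = 1.3328

θ* = 1.333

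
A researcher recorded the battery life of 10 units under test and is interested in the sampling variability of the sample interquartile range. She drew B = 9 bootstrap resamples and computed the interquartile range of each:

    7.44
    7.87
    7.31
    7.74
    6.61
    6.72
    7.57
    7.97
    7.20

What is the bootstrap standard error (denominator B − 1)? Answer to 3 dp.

SE* = 0.477

Bootstrap SE is the standard deviation of the 9 replicate interquartile ranges.
Mean of replicates: (7.44 + 7.87 + 7.31 + 7.74 + 6.61 + 6.72 + 7.57 + 7.97 + 7.20) / 9 = 66.4300 / 9 = 7.3811
Sum of squared deviations: (+0.0589)² + (+0.4889)² + (−0.0711)² + (+0.3589)² + (−0.7711)² + (−0.6611)² + (+0.1889)² + (+0.5889)² + (−0.1811)² = 1.8233
Variance = 1.8233 / 8 = 0.2279
SE* = √0.2279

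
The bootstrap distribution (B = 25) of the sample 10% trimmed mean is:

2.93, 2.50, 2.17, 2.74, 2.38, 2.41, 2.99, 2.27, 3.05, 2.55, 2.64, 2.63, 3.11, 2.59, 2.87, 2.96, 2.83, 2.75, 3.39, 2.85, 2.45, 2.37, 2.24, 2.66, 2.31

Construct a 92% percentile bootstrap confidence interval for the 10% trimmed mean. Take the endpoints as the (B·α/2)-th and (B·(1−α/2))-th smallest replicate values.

Sorted replicates: 2.17, 2.24, 2.27, 2.31, 2.37, 2.38, 2.41, 2.45, 2.50, 2.55, 2.59, 2.63, 2.64, 2.66, 2.74, 2.75, 2.83, 2.85, 2.87, 2.93, 2.96, 2.99, 3.05, 3.11, 3.39
α = 0.08; lower rank = 25 × 0.040 = 1; upper rank = 25 × 0.960 = 24.
The 1st smallest replicate is 2.17; the 24th is 3.11.

(2.17, 3.11)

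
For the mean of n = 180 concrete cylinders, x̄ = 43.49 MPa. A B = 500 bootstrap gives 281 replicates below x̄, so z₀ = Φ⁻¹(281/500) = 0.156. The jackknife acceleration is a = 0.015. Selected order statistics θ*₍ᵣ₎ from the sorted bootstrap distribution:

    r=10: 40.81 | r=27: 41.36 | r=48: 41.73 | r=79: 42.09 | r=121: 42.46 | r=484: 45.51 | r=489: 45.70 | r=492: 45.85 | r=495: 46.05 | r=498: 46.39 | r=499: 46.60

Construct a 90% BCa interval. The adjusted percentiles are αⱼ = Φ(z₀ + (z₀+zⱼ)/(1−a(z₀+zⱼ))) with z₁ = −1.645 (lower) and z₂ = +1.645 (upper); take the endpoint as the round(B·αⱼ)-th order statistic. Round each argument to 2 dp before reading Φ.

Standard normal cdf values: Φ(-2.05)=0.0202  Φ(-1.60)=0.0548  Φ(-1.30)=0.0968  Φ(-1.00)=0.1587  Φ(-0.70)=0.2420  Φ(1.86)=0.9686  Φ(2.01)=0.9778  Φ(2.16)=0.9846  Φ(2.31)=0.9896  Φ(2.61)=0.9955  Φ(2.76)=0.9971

(41.73, 45.70)

Lower: z₀ + z₁ = 0.156 + (-1.645) = -1.489; 1 − a(z₀+z₁) = 1 − (0.015)(-1.489) = 1.0223; argument = 0.156 + (-1.489)/1.0223 = -1.3005 → -1.30.
α₁ = Φ(-1.30) = 0.0968; rank = round(500 × 0.0968) = 48; θ*₍48₎ = 41.73.
Upper: z₀ + z₂ = 1.801; 1 − a(z₀+z₂) = 0.9730; argument = 2.0070 → 2.01; α₂ = 0.9778; rank = 489; θ*₍489₎ = 45.70.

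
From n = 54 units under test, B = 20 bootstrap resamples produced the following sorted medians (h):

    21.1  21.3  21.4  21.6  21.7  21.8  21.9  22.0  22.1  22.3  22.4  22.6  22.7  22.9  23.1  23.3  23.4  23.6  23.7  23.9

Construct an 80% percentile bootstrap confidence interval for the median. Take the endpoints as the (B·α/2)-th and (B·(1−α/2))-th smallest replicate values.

α = 0.20; lower rank = 20 × 0.100 = 2; upper rank = 20 × 0.900 = 18.
The 2nd smallest replicate is 21.3; the 18th is 23.6.

(21.3, 23.6)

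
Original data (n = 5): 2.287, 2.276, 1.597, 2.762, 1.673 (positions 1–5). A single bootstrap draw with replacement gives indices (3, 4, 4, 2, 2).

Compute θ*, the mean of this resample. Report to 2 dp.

Resample values: 1.597, 2.762, 2.762, 2.276, 2.276.
Mean = (1.597 + 2.762 + 2.762 + 2.276 + 2.276) / 5 = 11.6730 / 5 = 2.33

θ* = 2.33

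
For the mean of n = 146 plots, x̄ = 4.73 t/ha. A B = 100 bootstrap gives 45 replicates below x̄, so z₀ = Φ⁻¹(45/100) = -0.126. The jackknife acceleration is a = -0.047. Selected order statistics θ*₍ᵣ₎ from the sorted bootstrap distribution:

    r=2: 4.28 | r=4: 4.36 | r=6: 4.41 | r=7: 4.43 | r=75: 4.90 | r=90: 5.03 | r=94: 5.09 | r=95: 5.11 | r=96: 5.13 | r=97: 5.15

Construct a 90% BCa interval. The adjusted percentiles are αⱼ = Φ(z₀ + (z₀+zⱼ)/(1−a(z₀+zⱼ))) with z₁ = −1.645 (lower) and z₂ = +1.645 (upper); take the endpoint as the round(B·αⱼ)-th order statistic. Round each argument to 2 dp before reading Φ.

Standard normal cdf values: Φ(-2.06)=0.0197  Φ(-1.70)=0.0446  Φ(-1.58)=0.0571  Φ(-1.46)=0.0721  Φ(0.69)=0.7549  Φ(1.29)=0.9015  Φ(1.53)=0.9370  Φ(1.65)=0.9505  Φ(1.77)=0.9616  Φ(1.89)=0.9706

(4.28, 5.03)

Lower: z₀ + z₁ = -0.126 + (-1.645) = -1.771; 1 − a(z₀+z₁) = 1 − (-0.047)(-1.771) = 0.9168; argument = -0.126 + (-1.771)/0.9168 = -2.0578 → -2.06.
α₁ = Φ(-2.06) = 0.0197; rank = round(100 × 0.0197) = 2; θ*₍2₎ = 4.28.
Upper: z₀ + z₂ = 1.519; 1 − a(z₀+z₂) = 1.0714; argument = 1.2918 → 1.29; α₂ = 0.9015; rank = 90; θ*₍90₎ = 5.03.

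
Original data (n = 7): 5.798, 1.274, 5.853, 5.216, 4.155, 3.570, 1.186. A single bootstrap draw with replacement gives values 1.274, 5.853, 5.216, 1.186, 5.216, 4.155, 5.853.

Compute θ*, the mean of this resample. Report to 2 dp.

θ* = 4.11

Mean = (1.274 + 5.853 + 5.216 + 1.186 + 5.216 + 4.155 + 5.853) / 7 = 28.7530 / 7 = 4.11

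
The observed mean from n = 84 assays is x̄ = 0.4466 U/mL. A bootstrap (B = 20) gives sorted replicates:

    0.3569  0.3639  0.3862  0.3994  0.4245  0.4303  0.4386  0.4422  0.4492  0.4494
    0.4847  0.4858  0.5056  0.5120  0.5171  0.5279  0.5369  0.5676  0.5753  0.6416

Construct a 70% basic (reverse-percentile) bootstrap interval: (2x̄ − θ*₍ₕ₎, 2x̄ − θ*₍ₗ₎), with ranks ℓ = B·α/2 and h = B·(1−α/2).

(0.3563, 0.5070)

Percentile endpoints at ranks 3 and 17: θ*₍3₎ = 0.3862, θ*₍17₎ = 0.5369.
Basic interval reflects these around x̄:
  lower = 2 × 0.4466 − 0.5369 = 0.3563
  upper = 2 × 0.4466 − 0.3862 = 0.5070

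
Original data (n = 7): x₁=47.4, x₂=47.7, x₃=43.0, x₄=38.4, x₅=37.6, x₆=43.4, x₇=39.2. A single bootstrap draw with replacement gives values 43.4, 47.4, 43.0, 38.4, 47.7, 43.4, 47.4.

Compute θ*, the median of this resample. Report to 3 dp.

θ* = 43.400

Sorted: 38.4, 43.0, 43.4, 43.4, 47.4, 47.4, 47.7
Median = middle value = 43.400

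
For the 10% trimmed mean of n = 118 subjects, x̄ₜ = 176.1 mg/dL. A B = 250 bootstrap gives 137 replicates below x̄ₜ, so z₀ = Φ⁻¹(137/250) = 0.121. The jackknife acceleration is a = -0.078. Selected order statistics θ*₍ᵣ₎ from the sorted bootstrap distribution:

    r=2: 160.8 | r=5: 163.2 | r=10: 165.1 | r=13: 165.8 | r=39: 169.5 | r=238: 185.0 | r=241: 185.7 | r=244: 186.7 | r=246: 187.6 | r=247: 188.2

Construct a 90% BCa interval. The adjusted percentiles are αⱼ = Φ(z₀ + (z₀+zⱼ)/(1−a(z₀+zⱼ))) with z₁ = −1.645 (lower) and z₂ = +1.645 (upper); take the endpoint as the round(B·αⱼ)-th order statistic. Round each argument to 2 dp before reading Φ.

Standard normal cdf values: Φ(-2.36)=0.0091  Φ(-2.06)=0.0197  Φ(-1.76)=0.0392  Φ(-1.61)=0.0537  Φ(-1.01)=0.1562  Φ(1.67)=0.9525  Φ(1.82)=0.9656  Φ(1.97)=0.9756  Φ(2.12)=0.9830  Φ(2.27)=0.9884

(165.8, 185.0)

Lower: z₀ + z₁ = 0.121 + (-1.645) = -1.524; 1 − a(z₀+z₁) = 1 − (-0.078)(-1.524) = 0.8811; argument = 0.121 + (-1.524)/0.8811 = -1.6086 → -1.61.
α₁ = Φ(-1.61) = 0.0537; rank = round(250 × 0.0537) = 13; θ*₍13₎ = 165.8.
Upper: z₀ + z₂ = 1.766; 1 − a(z₀+z₂) = 1.1377; argument = 1.6732 → 1.67; α₂ = 0.9525; rank = 238; θ*₍238₎ = 185.0.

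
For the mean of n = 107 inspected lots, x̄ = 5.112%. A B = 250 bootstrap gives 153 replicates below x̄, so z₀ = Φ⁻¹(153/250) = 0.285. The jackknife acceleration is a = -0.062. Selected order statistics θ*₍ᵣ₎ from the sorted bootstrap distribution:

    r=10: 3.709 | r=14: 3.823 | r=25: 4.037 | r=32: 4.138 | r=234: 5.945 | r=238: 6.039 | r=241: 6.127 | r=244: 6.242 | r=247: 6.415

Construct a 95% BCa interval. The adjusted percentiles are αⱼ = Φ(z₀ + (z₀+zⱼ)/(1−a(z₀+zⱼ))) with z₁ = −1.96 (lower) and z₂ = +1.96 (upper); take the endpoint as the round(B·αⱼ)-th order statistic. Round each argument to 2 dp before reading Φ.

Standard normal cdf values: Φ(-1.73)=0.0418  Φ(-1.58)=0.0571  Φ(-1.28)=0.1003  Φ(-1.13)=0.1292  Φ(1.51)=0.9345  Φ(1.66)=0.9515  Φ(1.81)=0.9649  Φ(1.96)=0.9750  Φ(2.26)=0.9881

(3.823, 6.415)

Lower: z₀ + z₁ = 0.285 + (-1.960) = -1.675; 1 − a(z₀+z₁) = 1 − (-0.062)(-1.675) = 0.8962; argument = 0.285 + (-1.675)/0.8962 = -1.5841 → -1.58.
α₁ = Φ(-1.58) = 0.0571; rank = round(250 × 0.0571) = 14; θ*₍14₎ = 3.823.
Upper: z₀ + z₂ = 2.245; 1 − a(z₀+z₂) = 1.1392; argument = 2.2557 → 2.26; α₂ = 0.9881; rank = 247; θ*₍247₎ = 6.415.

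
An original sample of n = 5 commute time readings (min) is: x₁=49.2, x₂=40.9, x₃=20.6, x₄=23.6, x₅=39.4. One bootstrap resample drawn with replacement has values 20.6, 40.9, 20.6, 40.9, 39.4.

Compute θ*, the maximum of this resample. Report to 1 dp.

θ* = 40.9

Maximum = 40.9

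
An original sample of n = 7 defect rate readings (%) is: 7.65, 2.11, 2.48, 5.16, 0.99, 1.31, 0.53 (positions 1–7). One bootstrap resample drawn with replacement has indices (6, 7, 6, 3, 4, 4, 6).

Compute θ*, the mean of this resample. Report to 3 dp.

θ* = 2.466

Resample values: 1.31, 0.53, 1.31, 2.48, 5.16, 5.16, 1.31.
Mean = (1.31 + 0.53 + 1.31 + 2.48 + 5.16 + 5.16 + 1.31) / 7 = 17.260 / 7 = 2.466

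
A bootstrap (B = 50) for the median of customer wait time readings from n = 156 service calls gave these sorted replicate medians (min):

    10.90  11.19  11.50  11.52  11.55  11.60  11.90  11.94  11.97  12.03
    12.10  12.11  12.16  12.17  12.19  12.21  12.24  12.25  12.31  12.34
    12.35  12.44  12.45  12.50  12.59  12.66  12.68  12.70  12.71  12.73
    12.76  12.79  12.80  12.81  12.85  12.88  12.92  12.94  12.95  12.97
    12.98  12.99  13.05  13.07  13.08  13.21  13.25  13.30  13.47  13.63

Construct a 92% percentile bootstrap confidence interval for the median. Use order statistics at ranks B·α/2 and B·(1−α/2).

(11.19, 13.30)

α = 0.08; lower rank = 50 × 0.040 = 2; upper rank = 50 × 0.960 = 48.
The 2nd smallest replicate is 11.19; the 48th is 13.30.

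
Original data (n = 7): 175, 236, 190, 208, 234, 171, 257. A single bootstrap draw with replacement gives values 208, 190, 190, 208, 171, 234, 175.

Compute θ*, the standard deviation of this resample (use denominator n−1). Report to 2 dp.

Mean = 196.5714; sum of squared deviations = 2867.7143
s² = 2867.7143 / 6 = 477.9524
s = √477.9524 = 21.86

θ* = 21.86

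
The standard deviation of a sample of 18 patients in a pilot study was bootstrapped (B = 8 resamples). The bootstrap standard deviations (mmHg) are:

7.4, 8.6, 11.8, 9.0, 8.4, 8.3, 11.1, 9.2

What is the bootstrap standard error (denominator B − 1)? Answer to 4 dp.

SE* = 1.4859

Bootstrap SE is the standard deviation of the 8 replicate standard deviations.
Mean of replicates: (7.4 + 8.6 + 11.8 + 9.0 + 8.4 + 8.3 + 11.1 + 9.2) / 8 = 73.80000 / 8 = 9.22500
Sum of squared deviations: (−1.82500)² + (−0.62500)² + (+2.57500)² + (−0.22500)² + (−0.82500)² + (−0.92500)² + (+1.87500)² + (−0.02500)² = 15.45500
Variance = 15.45500 / 7 = 2.20786
SE* = √2.20786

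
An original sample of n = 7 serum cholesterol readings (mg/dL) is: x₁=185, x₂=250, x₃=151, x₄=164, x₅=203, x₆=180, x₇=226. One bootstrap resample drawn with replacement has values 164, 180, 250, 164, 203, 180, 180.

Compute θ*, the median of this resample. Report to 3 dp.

Sorted: 164, 164, 180, 180, 180, 203, 250
Median = middle value = 180.000

θ* = 180.000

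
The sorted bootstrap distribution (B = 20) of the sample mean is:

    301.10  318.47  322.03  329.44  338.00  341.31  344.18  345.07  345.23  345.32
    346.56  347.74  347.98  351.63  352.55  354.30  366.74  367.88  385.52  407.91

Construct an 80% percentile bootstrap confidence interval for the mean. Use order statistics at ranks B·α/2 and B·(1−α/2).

(318.47, 367.88)

α = 0.20; lower rank = 20 × 0.100 = 2; upper rank = 20 × 0.900 = 18.
The 2nd smallest replicate is 318.47; the 18th is 367.88.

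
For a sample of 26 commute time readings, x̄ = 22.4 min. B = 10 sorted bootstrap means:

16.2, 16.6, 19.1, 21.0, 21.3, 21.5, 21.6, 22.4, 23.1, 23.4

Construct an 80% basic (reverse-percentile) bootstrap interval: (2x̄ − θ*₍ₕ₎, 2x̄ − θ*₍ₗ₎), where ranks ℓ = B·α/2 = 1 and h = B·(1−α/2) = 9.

Percentile endpoints at ranks 1 and 9: θ*₍1₎ = 16.2, θ*₍9₎ = 23.1.
Basic interval reflects these around x̄:
  lower = 2 × 22.4 − 23.1 = 21.7
  upper = 2 × 22.4 − 16.2 = 28.6

(21.7, 28.6)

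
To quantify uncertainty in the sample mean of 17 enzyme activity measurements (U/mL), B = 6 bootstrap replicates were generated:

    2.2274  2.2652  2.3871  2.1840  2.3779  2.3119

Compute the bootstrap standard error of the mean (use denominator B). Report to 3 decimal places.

SE* = 0.075

Bootstrap SE is the standard deviation of the 6 replicate means.
Mean of replicates: (2.2274 + 2.2652 + 2.3871 + 2.1840 + 2.3779 + 2.3119) / 6 = 13.75350 / 6 = 2.29225
Sum of squared deviations: (−0.06485)² + (−0.02705)² + (+0.09485)² + (−0.10825)² + (+0.08565)² + (+0.01965)² = 0.03337
Variance = 0.03337 / 6 = 0.00556
SE* = √0.00556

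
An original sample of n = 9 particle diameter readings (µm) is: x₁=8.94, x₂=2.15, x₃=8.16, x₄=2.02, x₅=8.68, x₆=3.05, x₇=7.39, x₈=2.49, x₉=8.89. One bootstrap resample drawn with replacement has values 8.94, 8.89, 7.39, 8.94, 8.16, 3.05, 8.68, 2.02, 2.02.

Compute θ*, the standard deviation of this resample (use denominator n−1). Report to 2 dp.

Mean = 6.4544; sum of squared deviations = 77.9440
s² = 77.9440 / 8 = 9.7430
s = √9.7430 = 3.12

θ* = 3.12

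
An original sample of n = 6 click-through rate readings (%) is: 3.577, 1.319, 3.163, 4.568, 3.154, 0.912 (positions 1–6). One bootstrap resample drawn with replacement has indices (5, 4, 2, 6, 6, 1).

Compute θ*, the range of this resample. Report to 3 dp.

Resample values: 3.154, 4.568, 1.319, 0.912, 0.912, 3.577.
Range = 4.568 − 0.912 = 3.656

θ* = 3.656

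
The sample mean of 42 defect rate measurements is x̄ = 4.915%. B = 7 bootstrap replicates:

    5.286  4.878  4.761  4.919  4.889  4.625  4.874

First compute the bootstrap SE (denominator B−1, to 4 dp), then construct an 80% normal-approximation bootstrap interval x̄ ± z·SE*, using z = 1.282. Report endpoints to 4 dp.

Mean of replicates = 4.8903; sum of squared deviations = 0.2449; SE* = √(0.2449/6) = 0.2020
Margin = 1.282 × 0.2020 = 0.25896
Interval: 4.915 ± 0.25896

(4.6560, 5.1740)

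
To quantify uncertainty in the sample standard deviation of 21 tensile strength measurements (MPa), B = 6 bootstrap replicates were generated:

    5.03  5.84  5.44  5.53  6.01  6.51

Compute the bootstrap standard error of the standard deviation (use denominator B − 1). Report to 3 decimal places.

SE* = 0.512

Bootstrap SE is the standard deviation of the 6 replicate standard deviations.
Mean of replicates: (5.03 + 5.84 + 5.44 + 5.53 + 6.01 + 6.51) / 6 = 34.3600 / 6 = 5.7267
Sum of squared deviations: (−0.6967)² + (+0.1133)² + (−0.2867)² + (−0.1967)² + (+0.2833)² + (+0.7833)² = 1.3129
Variance = 1.3129 / 5 = 0.2626
SE* = √0.2626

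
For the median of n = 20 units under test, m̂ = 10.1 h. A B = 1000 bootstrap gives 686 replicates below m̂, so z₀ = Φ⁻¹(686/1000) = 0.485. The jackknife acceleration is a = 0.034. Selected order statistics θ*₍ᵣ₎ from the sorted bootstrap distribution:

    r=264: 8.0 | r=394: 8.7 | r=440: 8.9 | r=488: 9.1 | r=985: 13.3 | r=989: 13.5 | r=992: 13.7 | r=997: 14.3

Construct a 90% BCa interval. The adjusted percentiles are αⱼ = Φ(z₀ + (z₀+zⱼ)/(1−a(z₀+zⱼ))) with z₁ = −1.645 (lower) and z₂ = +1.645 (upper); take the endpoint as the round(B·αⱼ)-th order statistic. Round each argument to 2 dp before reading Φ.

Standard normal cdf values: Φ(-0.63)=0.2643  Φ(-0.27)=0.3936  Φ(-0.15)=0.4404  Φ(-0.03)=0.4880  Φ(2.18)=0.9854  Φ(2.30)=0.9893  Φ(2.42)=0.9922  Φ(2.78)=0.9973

Lower: z₀ + z₁ = 0.485 + (-1.645) = -1.160; 1 − a(z₀+z₁) = 1 − (0.034)(-1.160) = 1.0394; argument = 0.485 + (-1.160)/1.0394 = -0.6310 → -0.63.
α₁ = Φ(-0.63) = 0.2643; rank = round(1000 × 0.2643) = 264; θ*₍264₎ = 8.0.
Upper: z₀ + z₂ = 2.130; 1 − a(z₀+z₂) = 0.9276; argument = 2.7813 → 2.78; α₂ = 0.9973; rank = 997; θ*₍997₎ = 14.3.

(8.0, 14.3)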